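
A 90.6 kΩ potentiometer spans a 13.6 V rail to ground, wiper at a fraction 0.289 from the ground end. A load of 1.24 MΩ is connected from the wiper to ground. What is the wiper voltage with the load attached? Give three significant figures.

The wiper splits the pot into (1−α)R = 64.42 kΩ above and αR = 26.18 kΩ below.
Lower section ‖ load = 25.64 kΩ.
V_wiper = 13.6 × 25.64/(64.42 + 25.64) = 3.87 V.

V ≈ 3.87 V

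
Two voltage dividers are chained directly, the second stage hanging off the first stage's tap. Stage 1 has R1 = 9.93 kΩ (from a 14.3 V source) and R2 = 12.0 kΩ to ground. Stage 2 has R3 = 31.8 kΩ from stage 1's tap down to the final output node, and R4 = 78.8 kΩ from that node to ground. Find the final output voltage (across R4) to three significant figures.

Stage 2 presents R3+R4 = 110.6 kΩ as a load on stage 1's tap.
Stage 1's lower leg becomes R2‖(R3+R4) = 10.83 kΩ, so V_mid = 14.3 × 10.83/20.76 = 7.458 V.
Stage 2 is itself unloaded: V_out = V_mid × R4/(R3+R4) = 7.458 × 78.8/110.6 = 5.31 V.

V_out ≈ 5.31 V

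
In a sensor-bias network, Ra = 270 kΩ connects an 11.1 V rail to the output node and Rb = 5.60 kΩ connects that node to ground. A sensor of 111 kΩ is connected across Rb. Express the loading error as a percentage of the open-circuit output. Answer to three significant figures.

4.71 %

The divider's output (Thévenin) resistance is Ra‖Rb = 5.486 kΩ.
Fractional drop under load = R_th/(R_th + R_L) = 5.486 / (5.486 + 111) = 0.04710.
So the output falls by 4.71 %.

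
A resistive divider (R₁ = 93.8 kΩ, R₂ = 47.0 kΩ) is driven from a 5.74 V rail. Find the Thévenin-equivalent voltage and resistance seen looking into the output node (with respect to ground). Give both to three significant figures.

V_th is the open-circuit tap voltage: 5.74 × 47.0/(93.8 + 47.0) = 1.92 V.
With the supply zeroed, R₁ and R₂ appear in parallel from the tap: R_th = R₁‖R₂ = (93.8 × 47.0)/140.8 = 31.3 kΩ.

V_th = 1.92 V, R_th = 31.3 kΩ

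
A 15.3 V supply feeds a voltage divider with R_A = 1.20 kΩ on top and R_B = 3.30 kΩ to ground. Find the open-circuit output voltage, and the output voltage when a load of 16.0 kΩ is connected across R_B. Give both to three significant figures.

Unloaded: 11.2 V; loaded: 10.6 V

Open-circuit: V = 15.3 × 3.30/(1.20 + 3.30) = 11.2 V.
With the load, R_B becomes R_B‖R_L = 2.736 kΩ, so V = 15.3 × 2.736/3.936 = 10.6 V.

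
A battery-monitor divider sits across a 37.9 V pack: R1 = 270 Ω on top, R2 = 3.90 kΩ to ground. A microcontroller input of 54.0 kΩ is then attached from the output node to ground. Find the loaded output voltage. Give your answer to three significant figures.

The load sits in parallel with R2: R2‖R_L = (3900 × 54000) / (3900 + 54000) = 3637 Ω.
V_out = 37.9 × 3637 / (270 + 3637) = 37.9 × 3637/3907 = 35.3 V.

V_out ≈ 35.3 V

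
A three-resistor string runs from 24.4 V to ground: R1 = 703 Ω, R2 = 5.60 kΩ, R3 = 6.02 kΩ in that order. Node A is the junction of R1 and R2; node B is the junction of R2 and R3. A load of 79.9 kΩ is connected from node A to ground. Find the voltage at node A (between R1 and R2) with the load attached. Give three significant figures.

Below node A the series string R2+R3 = 11620 Ω sits in parallel with the 79900 Ω load: 10140 Ω.
V_A = 24.4 × 10140/(703 + 10140) = 22.8 V.

V ≈ 22.8 V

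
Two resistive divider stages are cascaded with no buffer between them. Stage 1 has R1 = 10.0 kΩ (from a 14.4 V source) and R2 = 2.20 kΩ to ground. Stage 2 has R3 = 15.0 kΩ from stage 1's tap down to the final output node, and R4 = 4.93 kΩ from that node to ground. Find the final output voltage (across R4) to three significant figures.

V_out ≈ 0.589 V

Stage 2 presents R3+R4 = 19.93 kΩ as a load on stage 1's tap.
Stage 1's lower leg becomes R2‖(R3+R4) = 1.981 kΩ, so V_mid = 14.4 × 1.981/11.98 = 2.381 V.
Stage 2 is itself unloaded: V_out = V_mid × R4/(R3+R4) = 2.381 × 4.93/19.93 = 0.589 V.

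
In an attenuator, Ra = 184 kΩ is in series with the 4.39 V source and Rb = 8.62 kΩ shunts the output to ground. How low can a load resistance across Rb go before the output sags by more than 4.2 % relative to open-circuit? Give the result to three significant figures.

R_L(min) ≈ 188 kΩ

Output resistance R_th = Ra‖Rb = (184 × 8.62)/192.6 = 8.234 kΩ.
The fractional drop is R_th/(R_th + R_L); requiring this ≤ 0.0420 gives R_L ≥ R_th(1/0.0420 − 1) = 8.234 × 22.81 = 188 kΩ.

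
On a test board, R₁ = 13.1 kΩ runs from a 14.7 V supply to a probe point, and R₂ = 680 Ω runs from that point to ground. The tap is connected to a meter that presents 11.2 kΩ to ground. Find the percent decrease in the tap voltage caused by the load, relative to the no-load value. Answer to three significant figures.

5.46 %

The divider's output (Thévenin) resistance is R₁‖R₂ = 646.4 Ω.
Fractional drop under load = R_th/(R_th + R_L) = 646.4 / (646.4 + 11200) = 0.05457.
So the output falls by 5.46 %.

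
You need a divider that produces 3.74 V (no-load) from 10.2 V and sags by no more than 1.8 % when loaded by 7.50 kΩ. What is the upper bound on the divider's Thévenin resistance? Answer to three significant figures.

Loading drop = R_th/(R_th + R_L) ≤ 0.0180, so R_th ≤ R_L · ε/(1−ε) = 7.50 kΩ × 0.0180/0.9820 = 137 Ω.

R_th ≤ 137 Ω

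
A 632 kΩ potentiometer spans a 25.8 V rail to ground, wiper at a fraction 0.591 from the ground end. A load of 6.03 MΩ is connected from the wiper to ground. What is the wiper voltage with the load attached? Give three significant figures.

V ≈ 14.9 V

The wiper splits the pot into (1−α)R = 258.5 kΩ above and αR = 373.5 kΩ below.
Lower section ‖ load = 351.7 kΩ.
V_wiper = 25.8 × 351.7/(258.5 + 351.7) = 14.9 V.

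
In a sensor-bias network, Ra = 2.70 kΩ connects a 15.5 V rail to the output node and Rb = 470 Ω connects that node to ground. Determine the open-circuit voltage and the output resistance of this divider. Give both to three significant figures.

V_th = 2.30 V, R_th = 400 Ω

V_th is the open-circuit tap voltage: 15.5 × 470/(2700 + 470) = 2.30 V.
With the supply zeroed, Ra and Rb appear in parallel from the tap: R_th = Ra‖Rb = (2700 × 470)/3170 = 400 Ω.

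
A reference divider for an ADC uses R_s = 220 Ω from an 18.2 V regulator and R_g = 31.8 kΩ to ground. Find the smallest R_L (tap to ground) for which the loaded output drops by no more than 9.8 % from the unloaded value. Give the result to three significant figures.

R_L(min) ≈ 2.01 kΩ

Output resistance R_th = R_s‖R_g = (220 × 31800)/32020 = 218.5 Ω.
The fractional drop is R_th/(R_th + R_L); requiring this ≤ 0.0980 gives R_L ≥ R_th(1/0.0980 − 1) = 218.5 × 9.204 = 2.01 kΩ.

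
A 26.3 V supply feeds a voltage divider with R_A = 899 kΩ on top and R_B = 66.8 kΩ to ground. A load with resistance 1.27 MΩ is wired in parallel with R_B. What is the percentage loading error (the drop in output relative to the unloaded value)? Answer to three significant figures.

The divider's output (Thévenin) resistance is R_A‖R_B = 62.18 kΩ.
Fractional drop under load = R_th/(R_th + R_L) = 62.18 / (62.18 + 1270) = 0.04668.
So the output falls by 4.67 %.

4.67 %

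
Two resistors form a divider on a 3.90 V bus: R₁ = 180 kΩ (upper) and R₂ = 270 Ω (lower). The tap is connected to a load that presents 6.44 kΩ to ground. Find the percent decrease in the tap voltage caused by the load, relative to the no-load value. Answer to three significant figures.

The divider's output (Thévenin) resistance is R₁‖R₂ = 269.6 Ω.
Fractional drop under load = R_th/(R_th + R_L) = 269.6 / (269.6 + 6440) = 0.04018.
So the output falls by 4.02 %.

4.02 %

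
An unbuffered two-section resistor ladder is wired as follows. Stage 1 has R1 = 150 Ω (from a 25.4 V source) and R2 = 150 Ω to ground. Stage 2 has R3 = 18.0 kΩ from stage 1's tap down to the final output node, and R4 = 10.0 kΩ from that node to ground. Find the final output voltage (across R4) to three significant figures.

V_out ≈ 4.52 V

Stage 2 presents R3+R4 = 28000 Ω as a load on stage 1's tap.
Stage 1's lower leg becomes R2‖(R3+R4) = 149.2 Ω, so V_mid = 25.4 × 149.2/299.2 = 12.67 V.
Stage 2 is itself unloaded: V_out = V_mid × R4/(R3+R4) = 12.67 × 10000/28000 = 4.52 V.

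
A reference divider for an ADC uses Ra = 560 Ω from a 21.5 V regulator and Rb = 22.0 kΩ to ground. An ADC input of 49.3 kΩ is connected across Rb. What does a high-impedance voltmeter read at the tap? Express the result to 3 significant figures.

The load sits in parallel with Rb: Rb‖R_L = (22000 × 49300) / (22000 + 49300) = 15210 Ω.
V_out = 21.5 × 15210 / (560 + 15210) = 21.5 × 15210/15770 = 20.7 V.

V_out ≈ 20.7 V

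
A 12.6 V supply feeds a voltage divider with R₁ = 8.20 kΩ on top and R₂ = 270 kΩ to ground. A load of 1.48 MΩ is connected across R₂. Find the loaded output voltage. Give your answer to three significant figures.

V_out ≈ 12.2 V

The load sits in parallel with R₂: R₂‖R_L = (270 × 1480) / (270 + 1480) = 228.3 kΩ.
V_out = 12.6 × 228.3 / (8.20 + 228.3) = 12.6 × 228.3/236.5 = 12.2 V.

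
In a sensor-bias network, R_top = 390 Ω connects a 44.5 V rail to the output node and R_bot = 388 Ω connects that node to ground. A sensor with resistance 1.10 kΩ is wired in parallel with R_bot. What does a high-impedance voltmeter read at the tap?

V_out ≈ 18.9 V

The load sits in parallel with R_bot: R_bot‖R_L = (388 × 1100) / (388 + 1100) = 286.8 Ω.
V_out = 44.5 × 286.8 / (390 + 286.8) = 44.5 × 286.8/676.8 = 18.9 V.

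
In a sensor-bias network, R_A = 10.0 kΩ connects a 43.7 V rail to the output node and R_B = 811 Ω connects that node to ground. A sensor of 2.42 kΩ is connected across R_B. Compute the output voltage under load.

V_out ≈ 2.50 V

The load sits in parallel with R_B: R_B‖R_L = (811 × 2420) / (811 + 2420) = 607.4 Ω.
V_out = 43.7 × 607.4 / (10000 + 607.4) = 43.7 × 607.4/10610 = 2.50 V.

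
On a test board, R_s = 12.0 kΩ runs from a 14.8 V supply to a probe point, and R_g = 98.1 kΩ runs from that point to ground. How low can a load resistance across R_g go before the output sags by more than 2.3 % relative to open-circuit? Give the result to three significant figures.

Output resistance R_th = R_s‖R_g = (12.0 × 98.1)/110.1 = 10.69 kΩ.
The fractional drop is R_th/(R_th + R_L); requiring this ≤ 0.0230 gives R_L ≥ R_th(1/0.0230 − 1) = 10.69 × 42.48 = 454 kΩ.

R_L(min) ≈ 454 kΩ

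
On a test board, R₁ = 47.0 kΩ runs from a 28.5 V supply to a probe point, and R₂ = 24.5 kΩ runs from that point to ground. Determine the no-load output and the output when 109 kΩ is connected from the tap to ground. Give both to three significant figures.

Unloaded: 9.77 V; loaded: 8.51 V

Open-circuit: V = 28.5 × 24.5/(47.0 + 24.5) = 9.77 V.
With the load, R₂ becomes R₂‖R_L = 20.00 kΩ, so V = 28.5 × 20.00/67.00 = 8.51 V.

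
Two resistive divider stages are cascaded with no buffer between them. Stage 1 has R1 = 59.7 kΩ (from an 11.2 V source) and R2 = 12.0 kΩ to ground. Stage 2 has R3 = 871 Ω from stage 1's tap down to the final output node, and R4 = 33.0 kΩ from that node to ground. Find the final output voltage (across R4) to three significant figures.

V_out ≈ 1.41 V

Stage 2 presents R3+R4 = 33870 Ω as a load on stage 1's tap.
Stage 1's lower leg becomes R2‖(R3+R4) = 8861 Ω, so V_mid = 11.2 × 8861/68560 = 1.447 V.
Stage 2 is itself unloaded: V_out = V_mid × R4/(R3+R4) = 1.447 × 33000/33870 = 1.41 V.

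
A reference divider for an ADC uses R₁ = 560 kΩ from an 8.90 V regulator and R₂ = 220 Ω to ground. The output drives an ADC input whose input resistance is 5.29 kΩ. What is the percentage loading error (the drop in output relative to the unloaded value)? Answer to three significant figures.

3.99 %

The divider's output (Thévenin) resistance is R₁‖R₂ = 219.9 Ω.
Fractional drop under load = R_th/(R_th + R_L) = 219.9 / (219.9 + 5290) = 0.03991.
So the output falls by 3.99 %.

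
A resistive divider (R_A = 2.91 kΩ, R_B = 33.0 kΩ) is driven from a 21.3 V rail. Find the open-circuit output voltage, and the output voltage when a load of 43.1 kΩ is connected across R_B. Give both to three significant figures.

Open-circuit: V = 21.3 × 33.0/(2.91 + 33.0) = 19.6 V.
With the load, R_B becomes R_B‖R_L = 18.69 kΩ, so V = 21.3 × 18.69/21.60 = 18.4 V.

Unloaded: 19.6 V; loaded: 18.4 V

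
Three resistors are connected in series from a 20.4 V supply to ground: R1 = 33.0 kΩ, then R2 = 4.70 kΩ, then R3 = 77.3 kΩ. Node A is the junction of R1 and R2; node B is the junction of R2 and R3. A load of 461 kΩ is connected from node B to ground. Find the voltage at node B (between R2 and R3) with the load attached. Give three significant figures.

V ≈ 13.0 V

At node B, R3 is in parallel with the load: R3‖R_L = 66.20 kΩ.
Below node A the resistance is R2 + (R3‖R_L) = 70.90 kΩ, so V_A = 20.4 × 70.90/103.9 = 13.92 V.
Then V_B = V_A × (R3‖R_L)/(R2 + R3‖R_L) = 13.92 × 66.20/70.90 = 13.0 V.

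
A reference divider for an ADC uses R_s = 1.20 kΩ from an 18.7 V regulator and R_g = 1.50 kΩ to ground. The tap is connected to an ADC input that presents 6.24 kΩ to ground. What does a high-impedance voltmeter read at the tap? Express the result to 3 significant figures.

The load sits in parallel with R_g: R_g‖R_L = (1.50 × 6.24) / (1.50 + 6.24) = 1.209 kΩ.
V_out = 18.7 × 1.209 / (1.20 + 1.209) = 18.7 × 1.209/2.409 = 9.39 V.

V_out ≈ 9.39 V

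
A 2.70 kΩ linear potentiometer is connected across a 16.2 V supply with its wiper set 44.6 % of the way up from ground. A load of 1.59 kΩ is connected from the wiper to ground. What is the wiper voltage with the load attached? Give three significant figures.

The wiper splits the pot into (1−α)R = 1.496 kΩ above and αR = 1.204 kΩ below.
Lower section ‖ load = 0.6852 kΩ.
V_wiper = 16.2 × 0.6852/(1.496 + 0.6852) = 5.09 V.

V ≈ 5.09 V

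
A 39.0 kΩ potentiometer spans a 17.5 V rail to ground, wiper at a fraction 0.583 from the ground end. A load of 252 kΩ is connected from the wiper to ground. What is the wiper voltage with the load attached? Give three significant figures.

The wiper splits the pot into (1−α)R = 16.26 kΩ above and αR = 22.74 kΩ below.
Lower section ‖ load = 20.86 kΩ.
V_wiper = 17.5 × 20.86/(16.26 + 20.86) = 9.83 V.

V ≈ 9.83 V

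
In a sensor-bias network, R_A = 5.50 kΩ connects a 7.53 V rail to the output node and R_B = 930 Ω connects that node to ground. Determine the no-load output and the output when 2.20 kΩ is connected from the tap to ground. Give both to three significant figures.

Unloaded: 1.09 V; loaded: 0.800 V

Open-circuit: V = 7.53 × 930/(5500 + 930) = 1.09 V.
With the load, R_B becomes R_B‖R_L = 653.7 Ω, so V = 7.53 × 653.7/6154 = 0.800 V.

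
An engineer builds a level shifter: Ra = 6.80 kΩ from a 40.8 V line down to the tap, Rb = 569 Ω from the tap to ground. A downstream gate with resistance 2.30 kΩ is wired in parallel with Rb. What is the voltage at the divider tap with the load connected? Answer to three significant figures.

V_out ≈ 2.56 V

The load sits in parallel with Rb: Rb‖R_L = (569 × 2300) / (569 + 2300) = 456.2 Ω.
V_out = 40.8 × 456.2 / (6800 + 456.2) = 40.8 × 456.2/7256 = 2.56 V.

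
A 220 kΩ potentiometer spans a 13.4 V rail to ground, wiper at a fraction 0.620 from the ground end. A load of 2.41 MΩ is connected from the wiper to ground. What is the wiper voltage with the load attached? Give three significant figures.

The wiper splits the pot into (1−α)R = 83.60 kΩ above and αR = 136.4 kΩ below.
Lower section ‖ load = 129.1 kΩ.
V_wiper = 13.4 × 129.1/(83.60 + 129.1) = 8.13 V.

V ≈ 8.13 V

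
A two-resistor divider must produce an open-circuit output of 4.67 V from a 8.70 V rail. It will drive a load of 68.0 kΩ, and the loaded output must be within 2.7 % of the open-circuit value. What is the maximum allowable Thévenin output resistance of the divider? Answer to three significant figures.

R_th ≤ 1.89 kΩ

Loading drop = R_th/(R_th + R_L) ≤ 0.0270, so R_th ≤ R_L · ε/(1−ε) = 68.0 kΩ × 0.0270/0.9730 = 1.89 kΩ.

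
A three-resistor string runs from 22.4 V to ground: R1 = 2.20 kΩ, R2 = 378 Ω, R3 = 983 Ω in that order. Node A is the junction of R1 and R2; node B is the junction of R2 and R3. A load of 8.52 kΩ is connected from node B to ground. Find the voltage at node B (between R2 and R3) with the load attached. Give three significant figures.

V ≈ 5.71 V

At node B, R3 is in parallel with the load: R3‖R_L = 881.3 Ω.
Below node A the resistance is R2 + (R3‖R_L) = 1259 Ω, so V_A = 22.4 × 1259/3459 = 8.154 V.
Then V_B = V_A × (R3‖R_L)/(R2 + R3‖R_L) = 8.154 × 881.3/1259 = 5.71 V.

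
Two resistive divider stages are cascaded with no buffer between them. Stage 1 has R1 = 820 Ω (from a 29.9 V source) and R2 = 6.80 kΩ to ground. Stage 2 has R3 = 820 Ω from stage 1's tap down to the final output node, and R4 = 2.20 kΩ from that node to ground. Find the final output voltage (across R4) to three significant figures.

V_out ≈ 15.6 V

Stage 2 presents R3+R4 = 3020 Ω as a load on stage 1's tap.
Stage 1's lower leg becomes R2‖(R3+R4) = 2091 Ω, so V_mid = 29.9 × 2091/2911 = 21.48 V.
Stage 2 is itself unloaded: V_out = V_mid × R4/(R3+R4) = 21.48 × 2200/3020 = 15.6 V.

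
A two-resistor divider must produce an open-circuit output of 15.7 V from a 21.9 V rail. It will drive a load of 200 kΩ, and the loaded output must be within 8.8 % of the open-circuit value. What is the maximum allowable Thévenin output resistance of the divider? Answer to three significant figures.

Loading drop = R_th/(R_th + R_L) ≤ 0.0880, so R_th ≤ R_L · ε/(1−ε) = 200 kΩ × 0.0880/0.9120 = 19.3 kΩ.
(Any R1, R2 with R2/(R1+R2) = 0.717 and R1‖R2 ≤ 19.3 kΩ will meet the spec.)

R_th ≤ 19.3 kΩ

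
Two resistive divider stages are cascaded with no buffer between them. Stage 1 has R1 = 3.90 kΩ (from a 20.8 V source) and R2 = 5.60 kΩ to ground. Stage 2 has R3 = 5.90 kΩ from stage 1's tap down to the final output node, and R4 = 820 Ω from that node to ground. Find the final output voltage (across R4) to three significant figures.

Stage 2 presents R3+R4 = 6720 Ω as a load on stage 1's tap.
Stage 1's lower leg becomes R2‖(R3+R4) = 3055 Ω, so V_mid = 20.8 × 3055/6955 = 9.136 V.
Stage 2 is itself unloaded: V_out = V_mid × R4/(R3+R4) = 9.136 × 820/6720 = 1.11 V.

V_out ≈ 1.11 V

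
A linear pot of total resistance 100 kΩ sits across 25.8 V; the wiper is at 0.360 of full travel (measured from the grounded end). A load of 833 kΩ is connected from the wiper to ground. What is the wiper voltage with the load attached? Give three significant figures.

V ≈ 9.04 V

The wiper splits the pot into (1−α)R = 64.00 kΩ above and αR = 36.00 kΩ below.
Lower section ‖ load = 34.51 kΩ.
V_wiper = 25.8 × 34.51/(64.00 + 34.51) = 9.04 V.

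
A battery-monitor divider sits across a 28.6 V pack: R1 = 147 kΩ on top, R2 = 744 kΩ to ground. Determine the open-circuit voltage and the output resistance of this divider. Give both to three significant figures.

V_th = 23.9 V, R_th = 123 kΩ

V_th is the open-circuit tap voltage: 28.6 × 744/(147 + 744) = 23.9 V.
With the supply zeroed, R1 and R2 appear in parallel from the tap: R_th = R1‖R2 = (147 × 744)/891.0 = 123 kΩ.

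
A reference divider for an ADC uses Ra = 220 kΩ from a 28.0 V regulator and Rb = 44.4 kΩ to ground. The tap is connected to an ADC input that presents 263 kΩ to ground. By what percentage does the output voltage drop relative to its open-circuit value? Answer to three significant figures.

The divider's output (Thévenin) resistance is Ra‖Rb = 36.94 kΩ.
Fractional drop under load = R_th/(R_th + R_L) = 36.94 / (36.94 + 263) = 0.1232.
So the output falls by 12.3 %.

12.3 %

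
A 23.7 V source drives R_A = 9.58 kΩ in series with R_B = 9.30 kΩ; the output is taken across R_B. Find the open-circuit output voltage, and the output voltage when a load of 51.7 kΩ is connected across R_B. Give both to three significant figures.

Unloaded: 11.7 V; loaded: 10.7 V

Open-circuit: V = 23.7 × 9.30/(9.58 + 9.30) = 11.7 V.
With the load, R_B becomes R_B‖R_L = 7.882 kΩ, so V = 23.7 × 7.882/17.46 = 10.7 V.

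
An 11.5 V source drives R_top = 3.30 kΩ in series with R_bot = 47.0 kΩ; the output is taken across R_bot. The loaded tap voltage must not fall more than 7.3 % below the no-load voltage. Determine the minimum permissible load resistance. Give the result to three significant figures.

R_L(min) ≈ 39.2 kΩ

Output resistance R_th = R_top‖R_bot = (3.30 × 47.0)/50.30 = 3.083 kΩ.
The fractional drop is R_th/(R_th + R_L); requiring this ≤ 0.0730 gives R_L ≥ R_th(1/0.0730 − 1) = 3.083 × 12.70 = 39.2 kΩ.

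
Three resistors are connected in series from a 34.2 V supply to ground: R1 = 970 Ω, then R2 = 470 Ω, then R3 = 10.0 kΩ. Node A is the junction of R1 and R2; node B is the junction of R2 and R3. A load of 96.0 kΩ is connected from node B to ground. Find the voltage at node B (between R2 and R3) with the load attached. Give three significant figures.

At node B, R3 is in parallel with the load: R3‖R_L = 9057 Ω.
Below node A the resistance is R2 + (R3‖R_L) = 9527 Ω, so V_A = 34.2 × 9527/10500 = 31.04 V.
Then V_B = V_A × (R3‖R_L)/(R2 + R3‖R_L) = 31.04 × 9057/9527 = 29.5 V.

V ≈ 29.5 V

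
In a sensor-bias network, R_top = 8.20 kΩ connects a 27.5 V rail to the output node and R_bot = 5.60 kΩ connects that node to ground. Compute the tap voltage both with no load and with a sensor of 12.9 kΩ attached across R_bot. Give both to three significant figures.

Unloaded: 11.2 V; loaded: 8.87 V

Open-circuit: V = 27.5 × 5.60/(8.20 + 5.60) = 11.2 V.
With the load, R_bot becomes R_bot‖R_L = 3.905 kΩ, so V = 27.5 × 3.905/12.10 = 8.87 V.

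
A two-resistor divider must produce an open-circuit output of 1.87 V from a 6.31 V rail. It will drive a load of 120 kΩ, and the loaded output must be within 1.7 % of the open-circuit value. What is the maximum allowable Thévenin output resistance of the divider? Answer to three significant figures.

Loading drop = R_th/(R_th + R_L) ≤ 0.0170, so R_th ≤ R_L · ε/(1−ε) = 120 kΩ × 0.0170/0.9830 = 2.08 kΩ.
(Any R1, R2 with R2/(R1+R2) = 0.296 and R1‖R2 ≤ 2.08 kΩ will meet the spec.)

R_th ≤ 2.08 kΩ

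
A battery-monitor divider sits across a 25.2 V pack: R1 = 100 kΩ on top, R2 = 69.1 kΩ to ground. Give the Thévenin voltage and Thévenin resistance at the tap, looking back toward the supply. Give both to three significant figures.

V_th is the open-circuit tap voltage: 25.2 × 69.1/(100 + 69.1) = 10.3 V.
With the supply zeroed, R1 and R2 appear in parallel from the tap: R_th = R1‖R2 = (100 × 69.1)/169.1 = 40.9 kΩ.

V_th = 10.3 V, R_th = 40.9 kΩ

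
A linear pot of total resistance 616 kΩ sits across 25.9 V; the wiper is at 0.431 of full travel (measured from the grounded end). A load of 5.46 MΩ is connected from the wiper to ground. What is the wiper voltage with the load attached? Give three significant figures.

V ≈ 10.9 V

The wiper splits the pot into (1−α)R = 350.5 kΩ above and αR = 265.5 kΩ below.
Lower section ‖ load = 253.2 kΩ.
V_wiper = 25.9 × 253.2/(350.5 + 253.2) = 10.9 V.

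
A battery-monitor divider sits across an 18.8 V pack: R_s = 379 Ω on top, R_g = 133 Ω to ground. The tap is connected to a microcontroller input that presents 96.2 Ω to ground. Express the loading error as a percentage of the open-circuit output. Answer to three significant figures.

Unloaded V = 18.8 × 133/512.0 = 4.884 V.
Loaded: R_g‖R_L = 55.82 Ω, giving V = 18.8 × 55.82/434.8 = 2.414 V.
Drop = (4.884 − 2.414) / 4.884 = 50.6 %.

50.6 %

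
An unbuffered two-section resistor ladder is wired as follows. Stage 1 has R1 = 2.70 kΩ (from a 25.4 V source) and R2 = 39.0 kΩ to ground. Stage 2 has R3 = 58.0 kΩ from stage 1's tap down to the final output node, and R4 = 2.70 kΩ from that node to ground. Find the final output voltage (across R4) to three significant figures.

V_out ≈ 1.01 V

Stage 2 presents R3+R4 = 60.70 kΩ as a load on stage 1's tap.
Stage 1's lower leg becomes R2‖(R3+R4) = 23.74 kΩ, so V_mid = 25.4 × 23.74/26.44 = 22.81 V.
Stage 2 is itself unloaded: V_out = V_mid × R4/(R3+R4) = 22.81 × 2.70/60.70 = 1.01 V.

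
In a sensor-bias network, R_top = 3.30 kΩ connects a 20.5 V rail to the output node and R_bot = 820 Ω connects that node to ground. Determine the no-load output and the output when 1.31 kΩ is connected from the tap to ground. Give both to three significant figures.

Unloaded: 4.08 V; loaded: 2.72 V

Open-circuit: V = 20.5 × 820/(3300 + 820) = 4.08 V.
With the load, R_bot becomes R_bot‖R_L = 504.3 Ω, so V = 20.5 × 504.3/3804 = 2.72 V.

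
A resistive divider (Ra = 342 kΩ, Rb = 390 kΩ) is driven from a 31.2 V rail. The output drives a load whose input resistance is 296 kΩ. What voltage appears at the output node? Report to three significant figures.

V_out ≈ 10.3 V

The load sits in parallel with Rb: Rb‖R_L = (390 × 296) / (390 + 296) = 168.3 kΩ.
V_out = 31.2 × 168.3 / (342 + 168.3) = 31.2 × 168.3/510.3 = 10.3 V.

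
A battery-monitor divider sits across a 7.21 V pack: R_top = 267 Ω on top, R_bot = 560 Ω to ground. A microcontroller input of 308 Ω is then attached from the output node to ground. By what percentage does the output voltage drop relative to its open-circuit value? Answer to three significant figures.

The divider's output (Thévenin) resistance is R_top‖R_bot = 180.8 Ω.
Fractional drop under load = R_th/(R_th + R_L) = 180.8 / (180.8 + 308) = 0.3699.
So the output falls by 37.0 %.

37.0 %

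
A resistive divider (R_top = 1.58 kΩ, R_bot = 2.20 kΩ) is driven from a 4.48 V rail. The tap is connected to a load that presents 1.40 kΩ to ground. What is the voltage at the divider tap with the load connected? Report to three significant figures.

The load sits in parallel with R_bot: R_bot‖R_L = (2.20 × 1.40) / (2.20 + 1.40) = 0.8556 kΩ.
V_out = 4.48 × 0.8556 / (1.58 + 0.8556) = 4.48 × 0.8556/2.436 = 1.57 V.

V_out ≈ 1.57 V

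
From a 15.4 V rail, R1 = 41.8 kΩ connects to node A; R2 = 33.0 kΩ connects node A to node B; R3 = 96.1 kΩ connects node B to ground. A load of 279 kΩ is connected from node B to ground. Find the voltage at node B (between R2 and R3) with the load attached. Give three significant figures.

V ≈ 7.53 V

At node B, R3 is in parallel with the load: R3‖R_L = 71.48 kΩ.
Below node A the resistance is R2 + (R3‖R_L) = 104.5 kΩ, so V_A = 15.4 × 104.5/146.3 = 11.00 V.
Then V_B = V_A × (R3‖R_L)/(R2 + R3‖R_L) = 11.00 × 71.48/104.5 = 7.53 V.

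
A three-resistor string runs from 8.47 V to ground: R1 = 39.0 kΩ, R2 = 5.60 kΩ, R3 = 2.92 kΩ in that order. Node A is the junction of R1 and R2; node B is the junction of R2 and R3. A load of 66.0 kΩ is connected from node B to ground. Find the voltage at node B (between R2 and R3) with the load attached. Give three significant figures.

V ≈ 0.500 V

At node B, R3 is in parallel with the load: R3‖R_L = 2.796 kΩ.
Below node A the resistance is R2 + (R3‖R_L) = 8.396 kΩ, so V_A = 8.47 × 8.396/47.40 = 1.500 V.
Then V_B = V_A × (R3‖R_L)/(R2 + R3‖R_L) = 1.500 × 2.796/8.396 = 0.500 V.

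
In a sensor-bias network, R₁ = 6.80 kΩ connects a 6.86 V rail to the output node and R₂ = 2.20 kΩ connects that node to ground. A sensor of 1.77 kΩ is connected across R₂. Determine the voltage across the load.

V_out ≈ 0.865 V

The load sits in parallel with R₂: R₂‖R_L = (2.20 × 1.77) / (2.20 + 1.77) = 0.9809 kΩ.
V_out = 6.86 × 0.9809 / (6.80 + 0.9809) = 6.86 × 0.9809/7.781 = 0.865 V.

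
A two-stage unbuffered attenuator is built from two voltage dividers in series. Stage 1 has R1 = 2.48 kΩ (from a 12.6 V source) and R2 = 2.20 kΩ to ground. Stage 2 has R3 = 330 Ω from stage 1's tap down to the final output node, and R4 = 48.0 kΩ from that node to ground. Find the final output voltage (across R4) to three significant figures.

V_out ≈ 5.74 V

Stage 2 presents R3+R4 = 48330 Ω as a load on stage 1's tap.
Stage 1's lower leg becomes R2‖(R3+R4) = 2104 Ω, so V_mid = 12.6 × 2104/4584 = 5.784 V.
Stage 2 is itself unloaded: V_out = V_mid × R4/(R3+R4) = 5.784 × 48000/48330 = 5.74 V.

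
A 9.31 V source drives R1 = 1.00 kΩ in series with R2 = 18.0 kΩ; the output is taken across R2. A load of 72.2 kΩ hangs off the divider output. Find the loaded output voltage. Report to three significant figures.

The load sits in parallel with R2: R2‖R_L = (18.0 × 72.2) / (18.0 + 72.2) = 14.41 kΩ.
V_out = 9.31 × 14.41 / (1.00 + 14.41) = 9.31 × 14.41/15.41 = 8.71 V.

V_out ≈ 8.71 V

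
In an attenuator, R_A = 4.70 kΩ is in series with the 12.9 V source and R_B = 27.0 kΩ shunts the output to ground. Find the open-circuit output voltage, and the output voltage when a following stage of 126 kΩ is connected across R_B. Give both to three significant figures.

Open-circuit: V = 12.9 × 27.0/(4.70 + 27.0) = 11.0 V.
With the load, R_B becomes R_B‖R_L = 22.24 kΩ, so V = 12.9 × 22.24/26.94 = 10.6 V.

Unloaded: 11.0 V; loaded: 10.6 V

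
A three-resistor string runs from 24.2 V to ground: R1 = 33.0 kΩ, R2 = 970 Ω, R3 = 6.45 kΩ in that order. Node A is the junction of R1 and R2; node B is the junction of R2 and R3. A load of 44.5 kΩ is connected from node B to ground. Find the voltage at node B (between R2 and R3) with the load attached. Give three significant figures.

V ≈ 3.44 V

At node B, R3 is in parallel with the load: R3‖R_L = 5633 Ω.
Below node A the resistance is R2 + (R3‖R_L) = 6603 Ω, so V_A = 24.2 × 6603/39600 = 4.035 V.
Then V_B = V_A × (R3‖R_L)/(R2 + R3‖R_L) = 4.035 × 5633/6603 = 3.44 V.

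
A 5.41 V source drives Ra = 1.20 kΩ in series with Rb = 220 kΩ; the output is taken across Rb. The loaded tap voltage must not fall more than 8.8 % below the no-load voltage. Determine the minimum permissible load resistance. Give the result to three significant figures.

Output resistance R_th = Ra‖Rb = (1.20 × 220)/221.2 = 1.193 kΩ.
The fractional drop is R_th/(R_th + R_L); requiring this ≤ 0.0880 gives R_L ≥ R_th(1/0.0880 − 1) = 1.193 × 10.36 = 12.4 kΩ.

R_L(min) ≈ 12.4 kΩ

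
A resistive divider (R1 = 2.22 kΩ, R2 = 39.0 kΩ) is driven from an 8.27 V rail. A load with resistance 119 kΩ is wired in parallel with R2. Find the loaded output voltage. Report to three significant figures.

V_out ≈ 7.69 V

The load sits in parallel with R2: R2‖R_L = (39.0 × 119) / (39.0 + 119) = 29.37 kΩ.
V_out = 8.27 × 29.37 / (2.22 + 29.37) = 8.27 × 29.37/31.59 = 7.69 V.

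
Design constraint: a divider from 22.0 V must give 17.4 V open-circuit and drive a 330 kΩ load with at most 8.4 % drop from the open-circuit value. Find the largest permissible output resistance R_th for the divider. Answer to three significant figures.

Loading drop = R_th/(R_th + R_L) ≤ 0.0840, so R_th ≤ R_L · ε/(1−ε) = 330 kΩ × 0.0840/0.9160 = 30.3 kΩ.
(Any R1, R2 with R2/(R1+R2) = 0.791 and R1‖R2 ≤ 30.3 kΩ will meet the spec.)

R_th ≤ 30.3 kΩ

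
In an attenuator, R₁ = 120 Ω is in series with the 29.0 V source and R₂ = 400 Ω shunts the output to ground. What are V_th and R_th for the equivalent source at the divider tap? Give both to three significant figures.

V_th is the open-circuit tap voltage: 29.0 × 400/(120 + 400) = 22.3 V.
With the supply zeroed, R₁ and R₂ appear in parallel from the tap: R_th = R₁‖R₂ = (120 × 400)/520.0 = 92.3 Ω.

V_th = 22.3 V, R_th = 92.3 Ω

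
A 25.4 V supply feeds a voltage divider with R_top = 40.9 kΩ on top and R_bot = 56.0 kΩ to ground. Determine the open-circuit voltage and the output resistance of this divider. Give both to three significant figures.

V_th = 14.7 V, R_th = 23.6 kΩ

V_th is the open-circuit tap voltage: 25.4 × 56.0/(40.9 + 56.0) = 14.7 V.
With the supply zeroed, R_top and R_bot appear in parallel from the tap: R_th = R_top‖R_bot = (40.9 × 56.0)/96.90 = 23.6 kΩ.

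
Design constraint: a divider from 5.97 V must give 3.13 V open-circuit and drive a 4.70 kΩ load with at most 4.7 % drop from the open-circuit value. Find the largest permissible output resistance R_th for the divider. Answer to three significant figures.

R_th ≤ 232 Ω

Loading drop = R_th/(R_th + R_L) ≤ 0.0470, so R_th ≤ R_L · ε/(1−ε) = 4.70 kΩ × 0.0470/0.9530 = 232 Ω.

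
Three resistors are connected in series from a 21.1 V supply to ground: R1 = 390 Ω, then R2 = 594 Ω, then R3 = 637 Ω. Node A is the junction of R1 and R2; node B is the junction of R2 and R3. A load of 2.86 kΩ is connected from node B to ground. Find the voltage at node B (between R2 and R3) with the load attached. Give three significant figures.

V ≈ 7.30 V

At node B, R3 is in parallel with the load: R3‖R_L = 521.0 Ω.
Below node A the resistance is R2 + (R3‖R_L) = 1115 Ω, so V_A = 21.1 × 1115/1505 = 15.63 V.
Then V_B = V_A × (R3‖R_L)/(R2 + R3‖R_L) = 15.63 × 521.0/1115 = 7.30 V.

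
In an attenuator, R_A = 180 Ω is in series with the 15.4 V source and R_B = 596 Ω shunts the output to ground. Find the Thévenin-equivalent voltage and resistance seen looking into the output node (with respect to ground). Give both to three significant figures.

V_th is the open-circuit tap voltage: 15.4 × 596/(180 + 596) = 11.8 V.
With the supply zeroed, R_A and R_B appear in parallel from the tap: R_th = R_A‖R_B = (180 × 596)/776.0 = 138 Ω.

V_th = 11.8 V, R_th = 138 Ω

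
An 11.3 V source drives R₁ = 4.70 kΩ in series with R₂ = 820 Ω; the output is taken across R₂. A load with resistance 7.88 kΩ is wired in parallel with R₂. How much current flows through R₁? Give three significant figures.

I ≈ 2.08 mA

R₂‖R_L = 742.7 Ω, so the source sees R₁ + R₂‖R_L = 5443 Ω.
I = 11.3 V / 5443 Ω = 2.08 mA.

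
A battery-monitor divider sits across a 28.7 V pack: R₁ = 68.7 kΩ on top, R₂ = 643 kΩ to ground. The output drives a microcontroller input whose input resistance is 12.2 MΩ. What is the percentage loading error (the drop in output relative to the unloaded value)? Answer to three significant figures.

0.506 %

The divider's output (Thévenin) resistance is R₁‖R₂ = 62.07 kΩ.
Fractional drop under load = R_th/(R_th + R_L) = 62.07 / (62.07 + 12200) = 0.005062.
So the output falls by 0.506 %.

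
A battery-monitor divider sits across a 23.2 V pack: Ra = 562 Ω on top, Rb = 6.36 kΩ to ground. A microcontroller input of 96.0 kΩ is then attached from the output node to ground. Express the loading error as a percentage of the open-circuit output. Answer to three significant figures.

The divider's output (Thévenin) resistance is Ra‖Rb = 516.4 Ω.
Fractional drop under load = R_th/(R_th + R_L) = 516.4 / (516.4 + 96000) = 0.005350.
So the output falls by 0.535 %.

0.535 %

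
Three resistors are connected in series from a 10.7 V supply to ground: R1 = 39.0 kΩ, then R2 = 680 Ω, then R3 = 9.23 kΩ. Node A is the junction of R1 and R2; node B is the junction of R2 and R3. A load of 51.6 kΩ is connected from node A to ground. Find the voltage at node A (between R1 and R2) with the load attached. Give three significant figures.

V ≈ 1.88 V

Below node A the series string R2+R3 = 9910 Ω sits in parallel with the 51600 Ω load: 8313 Ω.
V_A = 10.7 × 8313/(39000 + 8313) = 1.88 V.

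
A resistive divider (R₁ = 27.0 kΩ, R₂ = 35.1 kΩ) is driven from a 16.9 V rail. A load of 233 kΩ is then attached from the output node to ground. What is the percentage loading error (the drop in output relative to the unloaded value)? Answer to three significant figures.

6.15 %

The divider's output (Thévenin) resistance is R₁‖R₂ = 15.26 kΩ.
Fractional drop under load = R_th/(R_th + R_L) = 15.26 / (15.26 + 233) = 0.06147.
So the output falls by 6.15 %.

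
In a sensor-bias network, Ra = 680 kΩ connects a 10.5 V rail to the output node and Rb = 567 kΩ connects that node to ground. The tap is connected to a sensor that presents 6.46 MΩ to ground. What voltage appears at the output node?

The load sits in parallel with Rb: Rb‖R_L = (567 × 6460) / (567 + 6460) = 521.2 kΩ.
V_out = 10.5 × 521.2 / (680 + 521.2) = 10.5 × 521.2/1201 = 4.56 V.

V_out ≈ 4.56 V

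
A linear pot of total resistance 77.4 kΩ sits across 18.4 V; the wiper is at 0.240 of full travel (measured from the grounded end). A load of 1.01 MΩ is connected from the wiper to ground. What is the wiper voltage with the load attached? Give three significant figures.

V ≈ 4.36 V

The wiper splits the pot into (1−α)R = 58.82 kΩ above and αR = 18.58 kΩ below.
Lower section ‖ load = 18.24 kΩ.
V_wiper = 18.4 × 18.24/(58.82 + 18.24) = 4.36 V.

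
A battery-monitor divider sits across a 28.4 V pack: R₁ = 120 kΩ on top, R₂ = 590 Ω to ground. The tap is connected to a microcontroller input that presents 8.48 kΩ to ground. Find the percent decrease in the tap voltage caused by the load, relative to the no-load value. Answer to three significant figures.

The divider's output (Thévenin) resistance is R₁‖R₂ = 587.1 Ω.
Fractional drop under load = R_th/(R_th + R_L) = 587.1 / (587.1 + 8480) = 0.06475.
So the output falls by 6.48 %.

6.48 %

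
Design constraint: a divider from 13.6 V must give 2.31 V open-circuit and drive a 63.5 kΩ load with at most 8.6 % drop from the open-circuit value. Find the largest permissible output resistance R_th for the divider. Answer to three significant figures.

R_th ≤ 5.97 kΩ

Loading drop = R_th/(R_th + R_L) ≤ 0.0860, so R_th ≤ R_L · ε/(1−ε) = 63.5 kΩ × 0.0860/0.9140 = 5.97 kΩ.
(Any R1, R2 with R2/(R1+R2) = 0.170 and R1‖R2 ≤ 5.97 kΩ will meet the spec.)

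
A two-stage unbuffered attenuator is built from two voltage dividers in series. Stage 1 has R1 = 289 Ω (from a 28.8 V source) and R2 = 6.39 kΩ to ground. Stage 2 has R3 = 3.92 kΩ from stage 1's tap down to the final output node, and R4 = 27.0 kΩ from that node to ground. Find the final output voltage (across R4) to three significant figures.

V_out ≈ 23.8 V

Stage 2 presents R3+R4 = 30920 Ω as a load on stage 1's tap.
Stage 1's lower leg becomes R2‖(R3+R4) = 5296 Ω, so V_mid = 28.8 × 5296/5585 = 27.31 V.
Stage 2 is itself unloaded: V_out = V_mid × R4/(R3+R4) = 27.31 × 27000/30920 = 23.8 V.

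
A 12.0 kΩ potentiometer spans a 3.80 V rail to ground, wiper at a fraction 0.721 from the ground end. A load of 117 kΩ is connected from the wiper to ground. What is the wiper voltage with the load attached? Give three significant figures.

The wiper splits the pot into (1−α)R = 3.348 kΩ above and αR = 8.652 kΩ below.
Lower section ‖ load = 8.056 kΩ.
V_wiper = 3.80 × 8.056/(3.348 + 8.056) = 2.68 V.

V ≈ 2.68 V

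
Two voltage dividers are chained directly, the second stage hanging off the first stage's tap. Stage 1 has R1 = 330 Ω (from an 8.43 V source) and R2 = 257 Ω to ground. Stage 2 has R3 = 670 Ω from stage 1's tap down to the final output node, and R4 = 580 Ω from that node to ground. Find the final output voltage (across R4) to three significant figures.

Stage 2 presents R3+R4 = 1250 Ω as a load on stage 1's tap.
Stage 1's lower leg becomes R2‖(R3+R4) = 213.2 Ω, so V_mid = 8.43 × 213.2/543.2 = 3.308 V.
Stage 2 is itself unloaded: V_out = V_mid × R4/(R3+R4) = 3.308 × 580/1250 = 1.54 V.

V_out ≈ 1.54 V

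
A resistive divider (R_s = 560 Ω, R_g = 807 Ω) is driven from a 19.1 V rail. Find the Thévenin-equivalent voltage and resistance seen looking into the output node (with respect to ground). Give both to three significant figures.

V_th is the open-circuit tap voltage: 19.1 × 807/(560 + 807) = 11.3 V.
With the supply zeroed, R_s and R_g appear in parallel from the tap: R_th = R_s‖R_g = (560 × 807)/1367 = 331 Ω.

V_th = 11.3 V, R_th = 331 Ω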